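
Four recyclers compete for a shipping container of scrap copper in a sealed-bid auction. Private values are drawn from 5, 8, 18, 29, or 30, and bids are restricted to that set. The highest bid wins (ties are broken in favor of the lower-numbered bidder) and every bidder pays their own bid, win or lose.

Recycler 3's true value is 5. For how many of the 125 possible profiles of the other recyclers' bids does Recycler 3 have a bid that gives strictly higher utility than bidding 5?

2

Others bid (5, 5, 5): truth gives -5; bid 8 gives -3 > -5. Violating.
Others bid (5, 5, 8): truth gives -5; bid 8 gives -3 > -5. Violating.
Others bid (5, 5, 18): truth gives -5; no alternative beats it.
Others bid (5, 5, 29): truth gives -5; no alternative beats it.
(Checking all 125 profiles: 2 have a profitable deviation, 123 do not.)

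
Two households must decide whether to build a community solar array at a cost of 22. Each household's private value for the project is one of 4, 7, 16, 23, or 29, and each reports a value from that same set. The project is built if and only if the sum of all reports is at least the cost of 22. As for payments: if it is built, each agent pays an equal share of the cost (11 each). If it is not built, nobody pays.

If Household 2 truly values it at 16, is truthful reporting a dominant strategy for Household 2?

Consider the case where Household 1 reports 4.
Truthful report 16: project not built, utility 0.
Report 23 instead: project built, pays 11, utility 16 - 11 = 5.
Since 5 > 0, reporting 23 is strictly better here, so truthful reporting is not dominant.

No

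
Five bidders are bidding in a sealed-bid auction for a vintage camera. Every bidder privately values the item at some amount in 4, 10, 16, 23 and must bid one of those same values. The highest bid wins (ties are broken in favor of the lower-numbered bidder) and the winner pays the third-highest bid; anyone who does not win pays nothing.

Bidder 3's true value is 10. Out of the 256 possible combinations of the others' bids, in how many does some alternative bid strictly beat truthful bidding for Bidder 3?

8

Others bid (4, 4, 4, 16): truth gives 0; bid 16 gives 6 > 0. Violating.
Others bid (4, 4, 4, 23): truth gives 0; bid 23 gives 6 > 0. Violating.
Others bid (4, 4, 16, 4): truth gives 0; bid 16 gives 6 > 0. Violating.
Others bid (4, 4, 23, 4): truth gives 0; bid 23 gives 6 > 0. Violating.
Others bid (4, 4, 4, 4): truth gives 6; no alternative beats it.
Others bid (4, 4, 4, 10): truth gives 6; no alternative beats it.
(Checking all 256 profiles: 8 have a profitable deviation, 248 do not.)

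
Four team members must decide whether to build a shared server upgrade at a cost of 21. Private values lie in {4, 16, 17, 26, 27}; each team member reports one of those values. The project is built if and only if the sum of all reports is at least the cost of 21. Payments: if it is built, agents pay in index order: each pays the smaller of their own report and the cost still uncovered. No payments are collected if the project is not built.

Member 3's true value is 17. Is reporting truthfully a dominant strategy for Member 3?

No

Consider the case where Member 1 reports 4, Member 2 reports 4 and Member 4 reports 16.
Truthful report 17: project built, pays 13, utility 17 - 13 = 4.
Report 4 instead: project built, pays 4, utility 17 - 4 = 13.
Since 13 > 4, reporting 4 is strictly better here, so truthful reporting is not dominant.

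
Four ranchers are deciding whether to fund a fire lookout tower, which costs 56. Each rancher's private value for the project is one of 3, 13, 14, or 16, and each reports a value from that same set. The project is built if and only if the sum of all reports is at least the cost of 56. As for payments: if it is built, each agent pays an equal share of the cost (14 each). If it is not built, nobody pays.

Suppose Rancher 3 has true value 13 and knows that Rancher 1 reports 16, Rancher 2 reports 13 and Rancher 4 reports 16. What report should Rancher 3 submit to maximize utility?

Report 3: project not built, utility 0.
Report 13: project built, pays 14, utility 13 - 14 = -1.
Report 14: project built, pays 14, utility 13 - 14 = -1.
Report 16: project built, pays 14, utility 13 - 14 = -1.
The best choice is 3 with utility 0.

3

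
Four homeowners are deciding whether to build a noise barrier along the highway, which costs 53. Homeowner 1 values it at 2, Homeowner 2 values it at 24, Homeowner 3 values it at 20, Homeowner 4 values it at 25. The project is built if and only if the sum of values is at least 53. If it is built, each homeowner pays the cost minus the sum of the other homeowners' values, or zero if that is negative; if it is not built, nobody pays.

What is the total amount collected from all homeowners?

15

Total value 71 ≥ cost 53, so it is built.
Homeowner 1: others sum to 69; max(0, 53 - 69) = 0.
Homeowner 2: others sum to 47; max(0, 53 - 47) = 6.
Homeowner 3: others sum to 51; max(0, 53 - 51) = 2.
Homeowner 4: others sum to 46; max(0, 53 - 46) = 7.
Total collected = 0 + 6 + 2 + 7 = 15.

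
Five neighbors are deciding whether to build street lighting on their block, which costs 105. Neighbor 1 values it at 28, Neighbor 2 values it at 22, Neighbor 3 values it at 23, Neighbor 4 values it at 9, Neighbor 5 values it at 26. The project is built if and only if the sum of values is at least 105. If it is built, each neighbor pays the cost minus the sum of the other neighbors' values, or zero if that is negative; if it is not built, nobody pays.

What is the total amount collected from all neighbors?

93

Total value 108 ≥ cost 105, so it is built.
Neighbor 1: others sum to 80; max(0, 105 - 80) = 25.
Neighbor 2: others sum to 86; max(0, 105 - 86) = 19.
Neighbor 3: others sum to 85; max(0, 105 - 85) = 20.
Neighbor 4: others sum to 99; max(0, 105 - 99) = 6.
Neighbor 5: others sum to 82; max(0, 105 - 82) = 23.
Total collected = 25 + 19 + 20 + 6 + 23 = 93.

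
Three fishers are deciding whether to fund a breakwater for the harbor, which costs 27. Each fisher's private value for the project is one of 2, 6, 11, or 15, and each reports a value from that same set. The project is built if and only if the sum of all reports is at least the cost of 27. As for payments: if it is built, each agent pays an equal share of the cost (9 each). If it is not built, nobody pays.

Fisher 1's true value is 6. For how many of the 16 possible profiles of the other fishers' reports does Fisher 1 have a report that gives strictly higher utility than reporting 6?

Others report (6, 15): truth gives -3; report 2 gives 0 > -3. Violating.
Others report (11, 11): truth gives -3; report 2 gives 0 > -3. Violating.
Others report (15, 6): truth gives -3; report 2 gives 0 > -3. Violating.
Others report (2, 2): truth gives 0; no alternative beats it.
Others report (2, 6): truth gives 0; no alternative beats it.
(Checking all 16 profiles: 3 have a profitable deviation, 13 do not.)

3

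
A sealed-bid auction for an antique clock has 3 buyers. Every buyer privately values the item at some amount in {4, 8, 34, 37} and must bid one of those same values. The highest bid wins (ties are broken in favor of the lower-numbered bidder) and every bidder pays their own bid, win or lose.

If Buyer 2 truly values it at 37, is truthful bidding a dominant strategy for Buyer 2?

Consider the case where Buyer 1 bids 4 and Buyer 3 bids 4.
Truthful bid 37: wins, pays 37, utility 37 - 37 = 0.
Bid 8 instead: wins, pays 8, utility 37 - 8 = 29.
Since 29 > 0, bidding 8 is strictly better here, so truthful bidding is not dominant.

No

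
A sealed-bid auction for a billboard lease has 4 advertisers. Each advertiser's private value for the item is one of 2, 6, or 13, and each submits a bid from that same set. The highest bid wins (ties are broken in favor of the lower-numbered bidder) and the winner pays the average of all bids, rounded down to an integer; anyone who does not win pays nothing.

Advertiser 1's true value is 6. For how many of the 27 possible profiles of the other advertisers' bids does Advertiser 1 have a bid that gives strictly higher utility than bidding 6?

Others bid (2, 2, 2): truth gives 3; bid 2 gives 4 > 3. Violating.
Others bid (2, 2, 6): truth gives 2; no alternative beats it.
Others bid (2, 2, 13): truth gives 0; no alternative beats it.
(Checking all 27 profiles: 1 has a profitable deviation, 26 do not.)

1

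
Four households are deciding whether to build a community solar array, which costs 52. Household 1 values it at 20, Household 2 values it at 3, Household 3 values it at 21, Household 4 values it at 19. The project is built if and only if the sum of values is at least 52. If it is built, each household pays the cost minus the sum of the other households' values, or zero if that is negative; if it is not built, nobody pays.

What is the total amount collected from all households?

27

Total value 63 ≥ cost 52, so it is built.
Household 1: others sum to 43; max(0, 52 - 43) = 9.
Household 2: others sum to 60; max(0, 52 - 60) = 0.
Household 3: others sum to 42; max(0, 52 - 42) = 10.
Household 4: others sum to 44; max(0, 52 - 44) = 8.
Total collected = 9 + 0 + 10 + 8 = 27.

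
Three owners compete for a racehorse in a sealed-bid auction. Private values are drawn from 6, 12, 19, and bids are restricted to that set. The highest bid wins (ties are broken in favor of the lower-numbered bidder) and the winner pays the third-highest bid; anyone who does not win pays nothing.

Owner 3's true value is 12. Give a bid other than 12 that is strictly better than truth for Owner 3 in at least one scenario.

19

Suppose Owner 1 bids 6 and Owner 2 bids 12.
Bid 12: loses, pays 0, utility 0.
Bid 19: wins, pays 6, utility 12 - 6 = 6.
So bidding 19 beats truth here (6 > 0).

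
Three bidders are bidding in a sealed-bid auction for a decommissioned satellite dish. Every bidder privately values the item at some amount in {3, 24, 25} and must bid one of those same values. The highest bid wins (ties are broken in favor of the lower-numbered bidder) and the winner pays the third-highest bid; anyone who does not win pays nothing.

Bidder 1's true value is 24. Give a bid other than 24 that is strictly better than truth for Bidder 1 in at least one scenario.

Suppose Bidder 2 bids 3 and Bidder 3 bids 25.
Bid 24: loses, pays 0, utility 0.
Bid 25: wins, pays 3, utility 24 - 3 = 21.
So bidding 25 beats truth here (21 > 0).

25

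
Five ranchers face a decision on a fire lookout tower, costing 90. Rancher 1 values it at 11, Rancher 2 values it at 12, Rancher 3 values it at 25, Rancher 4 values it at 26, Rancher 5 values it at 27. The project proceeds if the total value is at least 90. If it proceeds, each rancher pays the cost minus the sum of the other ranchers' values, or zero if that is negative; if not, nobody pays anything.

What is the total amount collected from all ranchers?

46

Total value 101 ≥ cost 90, so it is built.
Rancher 1: others sum to 90; max(0, 90 - 90) = 0.
Rancher 2: others sum to 89; max(0, 90 - 89) = 1.
Rancher 3: others sum to 76; max(0, 90 - 76) = 14.
Rancher 4: others sum to 75; max(0, 90 - 75) = 15.
Rancher 5: others sum to 74; max(0, 90 - 74) = 16.
Total collected = 0 + 1 + 14 + 15 + 16 = 46.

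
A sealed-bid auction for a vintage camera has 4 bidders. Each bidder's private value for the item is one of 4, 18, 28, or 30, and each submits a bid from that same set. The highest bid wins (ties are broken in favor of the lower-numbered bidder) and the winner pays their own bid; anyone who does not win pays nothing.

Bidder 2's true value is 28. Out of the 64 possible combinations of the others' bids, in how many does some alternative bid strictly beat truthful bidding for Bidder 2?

Others bid (4, 4, 4): truth gives 0; bid 18 gives 10 > 0. Violating.
Others bid (4, 4, 18): truth gives 0; bid 18 gives 10 > 0. Violating.
Others bid (4, 18, 4): truth gives 0; bid 18 gives 10 > 0. Violating.
Others bid (4, 18, 18): truth gives 0; bid 18 gives 10 > 0. Violating.
Others bid (4, 4, 28): truth gives 0; no alternative beats it.
Others bid (4, 4, 30): truth gives 0; no alternative beats it.
(Checking all 64 profiles: 4 have a profitable deviation, 60 do not.)

4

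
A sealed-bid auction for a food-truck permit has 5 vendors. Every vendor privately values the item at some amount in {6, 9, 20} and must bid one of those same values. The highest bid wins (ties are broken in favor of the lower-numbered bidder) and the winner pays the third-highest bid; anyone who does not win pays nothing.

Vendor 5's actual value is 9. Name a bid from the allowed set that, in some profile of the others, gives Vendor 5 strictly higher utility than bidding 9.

20

Suppose Vendor 1 bids 6, Vendor 2 bids 6, Vendor 3 bids 6 and Vendor 4 bids 9.
Bid 9: loses, pays 0, utility 0.
Bid 20: wins, pays 6, utility 9 - 6 = 3.
So bidding 20 beats truth here (3 > 0).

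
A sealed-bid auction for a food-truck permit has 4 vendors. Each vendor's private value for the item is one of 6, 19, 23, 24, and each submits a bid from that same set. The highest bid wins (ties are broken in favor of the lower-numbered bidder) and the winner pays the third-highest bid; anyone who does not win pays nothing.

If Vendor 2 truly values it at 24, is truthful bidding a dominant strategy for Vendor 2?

Check each profile of the others' bids and compare truth against every alternative bid.
Others bid (6, 6, 24): truth gives 18, best alternative gives 0.
Others bid (6, 24, 6): truth gives 18, best alternative gives 0.
Others bid (23, 6, 6): truth gives 18, best alternative gives 0.
Others bid (6, 19, 24): truth gives 5, best alternative gives 0.
Others bid (6, 24, 19): truth gives 5, best alternative gives 0.
Others bid (19, 6, 24): truth gives 5, best alternative gives 0.
(Remaining 58 profiles checked similarly; truth is weakly best in each.)
In every case the truthful bid is at least as good as any alternative, so it is a dominant strategy.

Yes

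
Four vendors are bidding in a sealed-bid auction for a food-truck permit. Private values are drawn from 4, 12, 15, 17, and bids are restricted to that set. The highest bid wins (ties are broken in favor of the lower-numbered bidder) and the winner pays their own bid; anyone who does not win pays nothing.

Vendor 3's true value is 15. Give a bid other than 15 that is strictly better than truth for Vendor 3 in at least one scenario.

12

Suppose Vendor 1 bids 4, Vendor 2 bids 4 and Vendor 4 bids 4.
Bid 15: wins, pays 15, utility 15 - 15 = 0.
Bid 12: wins, pays 12, utility 15 - 12 = 3.
So bidding 12 beats truth here (3 > 0).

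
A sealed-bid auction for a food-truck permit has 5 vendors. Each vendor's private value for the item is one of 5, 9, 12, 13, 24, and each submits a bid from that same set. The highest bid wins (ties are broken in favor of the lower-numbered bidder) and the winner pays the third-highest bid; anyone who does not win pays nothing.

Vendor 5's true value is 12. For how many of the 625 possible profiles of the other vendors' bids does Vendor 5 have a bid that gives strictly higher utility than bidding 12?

64

Others bid (5, 5, 5, 12): truth gives 0; bid 13 gives 7 > 0. Violating.
Others bid (5, 5, 5, 13): truth gives 0; bid 24 gives 7 > 0. Violating.
Others bid (5, 5, 9, 12): truth gives 0; bid 13 gives 3 > 0. Violating.
Others bid (5, 5, 9, 13): truth gives 0; bid 24 gives 3 > 0. Violating.
Others bid (5, 5, 5, 5): truth gives 7; no alternative beats it.
Others bid (5, 5, 5, 9): truth gives 7; no alternative beats it.
(Checking all 625 profiles: 64 have a profitable deviation, 561 do not.)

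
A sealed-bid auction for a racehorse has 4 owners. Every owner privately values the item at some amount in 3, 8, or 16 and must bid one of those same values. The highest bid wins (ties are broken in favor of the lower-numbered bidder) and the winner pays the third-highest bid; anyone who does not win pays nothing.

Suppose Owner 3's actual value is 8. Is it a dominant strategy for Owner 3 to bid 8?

No

Consider the case where Owner 1 bids 3, Owner 2 bids 3 and Owner 4 bids 16.
Truthful bid 8: loses, pays 0, utility 0.
Bid 16 instead: wins, pays 3, utility 8 - 3 = 5.
Since 5 > 0, bidding 16 is strictly better here, so truthful bidding is not dominant.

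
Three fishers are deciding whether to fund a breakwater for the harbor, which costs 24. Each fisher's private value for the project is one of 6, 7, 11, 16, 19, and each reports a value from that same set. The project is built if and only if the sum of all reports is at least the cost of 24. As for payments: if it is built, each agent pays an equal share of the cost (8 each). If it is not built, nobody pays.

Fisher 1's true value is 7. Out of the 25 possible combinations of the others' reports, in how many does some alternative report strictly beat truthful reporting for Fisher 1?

Others report (6, 11): truth gives -1; report 6 gives 0 > -1. Violating.
Others report (11, 6): truth gives -1; report 6 gives 0 > -1. Violating.
Others report (6, 6): truth gives 0; no alternative beats it.
Others report (6, 7): truth gives 0; no alternative beats it.
(Checking all 25 profiles: 2 have a profitable deviation, 23 do not.)

2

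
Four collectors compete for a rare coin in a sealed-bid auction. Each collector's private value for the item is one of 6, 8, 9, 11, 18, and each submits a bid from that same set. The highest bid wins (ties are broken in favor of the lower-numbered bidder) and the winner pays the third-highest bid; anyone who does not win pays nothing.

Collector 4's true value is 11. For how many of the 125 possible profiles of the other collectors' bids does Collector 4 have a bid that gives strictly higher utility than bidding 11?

Others bid (6, 6, 11): truth gives 0; bid 18 gives 5 > 0. Violating.
Others bid (6, 8, 11): truth gives 0; bid 18 gives 3 > 0. Violating.
Others bid (6, 9, 11): truth gives 0; bid 18 gives 2 > 0. Violating.
Others bid (6, 11, 6): truth gives 0; bid 18 gives 5 > 0. Violating.
Others bid (6, 6, 6): truth gives 5; no alternative beats it.
Others bid (6, 6, 8): truth gives 5; no alternative beats it.
(Checking all 125 profiles: 27 have a profitable deviation, 98 do not.)

27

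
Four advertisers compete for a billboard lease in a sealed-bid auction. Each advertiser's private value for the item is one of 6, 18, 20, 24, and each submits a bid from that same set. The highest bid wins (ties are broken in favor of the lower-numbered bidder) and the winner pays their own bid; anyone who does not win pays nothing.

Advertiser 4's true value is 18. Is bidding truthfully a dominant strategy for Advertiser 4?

Check each profile of the others' bids and compare truth against every alternative bid.
Others bid (6, 6, 6): truth gives 0, best alternative gives 0.
Others bid (6, 6, 18): truth gives 0, best alternative gives 0.
Others bid (6, 6, 20): truth gives 0, best alternative gives 0.
Others bid (6, 6, 24): truth gives 0, best alternative gives 0.
Others bid (6, 18, 6): truth gives 0, best alternative gives 0.
Others bid (6, 18, 18): truth gives 0, best alternative gives 0.
(Remaining 58 profiles checked similarly; truth is weakly best in each.)
In every case the truthful bid is at least as good as any alternative, so it is a dominant strategy.

Yes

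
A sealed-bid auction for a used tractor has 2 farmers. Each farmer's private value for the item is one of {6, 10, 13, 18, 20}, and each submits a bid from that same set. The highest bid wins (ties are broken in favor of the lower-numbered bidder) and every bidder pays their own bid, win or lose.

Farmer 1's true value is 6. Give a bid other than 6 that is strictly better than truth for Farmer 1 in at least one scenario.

Suppose Farmer 2 bids 10.
Bid 6: loses but pays 6, utility -6.
Bid 10: wins, pays 10, utility 6 - 10 = -4.
So bidding 10 beats truth here (-4 > -6).

10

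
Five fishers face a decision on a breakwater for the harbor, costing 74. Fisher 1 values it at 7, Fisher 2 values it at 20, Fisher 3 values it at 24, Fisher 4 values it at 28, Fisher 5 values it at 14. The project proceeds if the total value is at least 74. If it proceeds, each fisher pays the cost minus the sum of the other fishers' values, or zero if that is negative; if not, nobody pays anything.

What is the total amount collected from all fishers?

15

Total value 93 ≥ cost 74, so it is built.
Fisher 1: others sum to 86; max(0, 74 - 86) = 0.
Fisher 2: others sum to 73; max(0, 74 - 73) = 1.
Fisher 3: others sum to 69; max(0, 74 - 69) = 5.
Fisher 4: others sum to 65; max(0, 74 - 65) = 9.
Fisher 5: others sum to 79; max(0, 74 - 79) = 0.
Total collected = 0 + 1 + 5 + 9 + 0 = 15.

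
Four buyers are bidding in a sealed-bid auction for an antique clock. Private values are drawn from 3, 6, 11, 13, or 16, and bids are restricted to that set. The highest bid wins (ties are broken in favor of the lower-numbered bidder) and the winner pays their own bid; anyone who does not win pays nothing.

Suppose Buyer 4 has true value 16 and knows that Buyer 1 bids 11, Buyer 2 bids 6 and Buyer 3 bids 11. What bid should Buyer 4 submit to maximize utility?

Bid 3: loses, pays 0, utility 0.
Bid 6: loses, pays 0, utility 0.
Bid 11: loses, pays 0, utility 0.
Bid 13: wins, pays 13, utility 16 - 13 = 3.
Bid 16: wins, pays 16, utility 16 - 16 = 0.
The best choice is 13 with utility 3.

13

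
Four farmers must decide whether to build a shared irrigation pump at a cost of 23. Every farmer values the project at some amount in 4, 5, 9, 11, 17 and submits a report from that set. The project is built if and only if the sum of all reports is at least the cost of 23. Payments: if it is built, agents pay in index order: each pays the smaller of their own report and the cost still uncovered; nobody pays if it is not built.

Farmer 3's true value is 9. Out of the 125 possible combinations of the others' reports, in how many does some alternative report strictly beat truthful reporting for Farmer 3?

54

Others report (4, 4, 11): truth gives 0; report 4 gives 5 > 0. Violating.
Others report (4, 4, 17): truth gives 0; report 4 gives 5 > 0. Violating.
Others report (4, 5, 9): truth gives 0; report 5 gives 4 > 0. Violating.
Others report (4, 5, 11): truth gives 0; report 4 gives 5 > 0. Violating.
Others report (4, 4, 4): truth gives 0; no alternative beats it.
Others report (4, 4, 5): truth gives 0; no alternative beats it.
(Checking all 125 profiles: 54 have a profitable deviation, 71 do not.)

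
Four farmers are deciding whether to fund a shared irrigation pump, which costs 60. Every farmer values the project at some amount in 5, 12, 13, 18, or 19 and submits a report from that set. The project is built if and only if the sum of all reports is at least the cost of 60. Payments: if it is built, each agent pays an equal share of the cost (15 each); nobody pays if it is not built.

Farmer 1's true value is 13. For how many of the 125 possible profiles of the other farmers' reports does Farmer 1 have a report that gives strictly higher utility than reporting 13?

Others report (12, 18, 18): truth gives -2; report 5 gives 0 > -2. Violating.
Others report (12, 18, 19): truth gives -2; report 5 gives 0 > -2. Violating.
Others report (12, 19, 18): truth gives -2; report 5 gives 0 > -2. Violating.
Others report (12, 19, 19): truth gives -2; report 5 gives 0 > -2. Violating.
Others report (5, 5, 5): truth gives 0; no alternative beats it.
Others report (5, 5, 12): truth gives 0; no alternative beats it.
(Checking all 125 profiles: 25 have a profitable deviation, 100 do not.)

25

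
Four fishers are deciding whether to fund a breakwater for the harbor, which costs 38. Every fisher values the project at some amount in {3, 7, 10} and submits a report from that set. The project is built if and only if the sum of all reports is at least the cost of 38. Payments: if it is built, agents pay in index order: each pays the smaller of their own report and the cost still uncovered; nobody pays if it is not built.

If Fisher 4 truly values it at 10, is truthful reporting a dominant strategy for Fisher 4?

Yes

Check each profile of the others' reports and compare truth against every alternative report.
Others report (10, 10, 10): truth gives 2, best alternative gives 0.
Others report (3, 3, 3): truth gives 0, best alternative gives 0.
Others report (3, 3, 7): truth gives 0, best alternative gives 0.
Others report (3, 3, 10): truth gives 0, best alternative gives 0.
Others report (3, 7, 3): truth gives 0, best alternative gives 0.
Others report (3, 7, 7): truth gives 0, best alternative gives 0.
(Remaining 21 profiles checked similarly; truth is weakly best in each.)
In every case the truthful report is at least as good as any alternative, so it is a dominant strategy.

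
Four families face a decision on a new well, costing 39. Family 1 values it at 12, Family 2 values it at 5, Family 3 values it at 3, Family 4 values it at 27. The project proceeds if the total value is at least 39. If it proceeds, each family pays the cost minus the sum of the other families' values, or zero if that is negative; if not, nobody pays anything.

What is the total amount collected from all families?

Total value 47 ≥ cost 39, so it is built.
Family 1: others sum to 35; max(0, 39 - 35) = 4.
Family 2: others sum to 42; max(0, 39 - 42) = 0.
Family 3: others sum to 44; max(0, 39 - 44) = 0.
Family 4: others sum to 20; max(0, 39 - 20) = 19.
Total collected = 4 + 0 + 0 + 19 = 23.

23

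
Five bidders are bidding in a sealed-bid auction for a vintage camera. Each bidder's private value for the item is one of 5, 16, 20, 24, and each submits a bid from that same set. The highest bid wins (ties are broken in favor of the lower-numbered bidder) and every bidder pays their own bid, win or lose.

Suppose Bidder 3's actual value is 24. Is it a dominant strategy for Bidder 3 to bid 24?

Consider the case where Bidder 1 bids 5, Bidder 2 bids 5, Bidder 4 bids 5 and Bidder 5 bids 5.
Truthful bid 24: wins, pays 24, utility 24 - 24 = 0.
Bid 16 instead: wins, pays 16, utility 24 - 16 = 8.
Since 8 > 0, bidding 16 is strictly better here, so truthful bidding is not dominant.

No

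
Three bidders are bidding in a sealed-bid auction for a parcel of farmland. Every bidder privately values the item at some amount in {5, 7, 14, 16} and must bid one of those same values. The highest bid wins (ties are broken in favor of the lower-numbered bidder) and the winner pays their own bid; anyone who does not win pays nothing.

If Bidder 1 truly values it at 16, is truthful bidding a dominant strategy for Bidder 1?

No

Consider the case where Bidder 2 bids 5 and Bidder 3 bids 5.
Truthful bid 16: wins, pays 16, utility 16 - 16 = 0.
Bid 5 instead: wins, pays 5, utility 16 - 5 = 11.
Since 11 > 0, bidding 5 is strictly better here, so truthful bidding is not dominant.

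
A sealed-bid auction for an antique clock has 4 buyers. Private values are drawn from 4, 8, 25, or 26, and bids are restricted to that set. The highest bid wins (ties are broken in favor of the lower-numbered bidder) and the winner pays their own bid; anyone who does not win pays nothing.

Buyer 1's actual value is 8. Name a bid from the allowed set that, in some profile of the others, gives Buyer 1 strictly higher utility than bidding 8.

4

Suppose Buyer 2 bids 4, Buyer 3 bids 4 and Buyer 4 bids 4.
Bid 8: wins, pays 8, utility 8 - 8 = 0.
Bid 4: wins, pays 4, utility 8 - 4 = 4.
So bidding 4 beats truth here (4 > 0).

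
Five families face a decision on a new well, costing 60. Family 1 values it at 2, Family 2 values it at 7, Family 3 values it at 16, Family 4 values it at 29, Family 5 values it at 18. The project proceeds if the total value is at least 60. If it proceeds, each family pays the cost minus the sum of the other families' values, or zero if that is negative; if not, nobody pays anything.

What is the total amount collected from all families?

27

Total value 72 ≥ cost 60, so it is built.
Family 1: others sum to 70; max(0, 60 - 70) = 0.
Family 2: others sum to 65; max(0, 60 - 65) = 0.
Family 3: others sum to 56; max(0, 60 - 56) = 4.
Family 4: others sum to 43; max(0, 60 - 43) = 17.
Family 5: others sum to 54; max(0, 60 - 54) = 6.
Total collected = 0 + 0 + 4 + 17 + 6 = 27.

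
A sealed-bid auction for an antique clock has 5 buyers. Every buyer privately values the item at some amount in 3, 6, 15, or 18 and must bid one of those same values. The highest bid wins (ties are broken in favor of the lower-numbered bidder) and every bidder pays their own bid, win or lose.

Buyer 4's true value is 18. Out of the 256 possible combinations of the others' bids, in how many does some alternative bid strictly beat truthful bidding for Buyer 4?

172

Others bid (3, 3, 3, 3): truth gives 0; bid 6 gives 12 > 0. Violating.
Others bid (3, 3, 3, 6): truth gives 0; bid 6 gives 12 > 0. Violating.
Others bid (3, 3, 3, 15): truth gives 0; bid 15 gives 3 > 0. Violating.
Others bid (3, 3, 6, 3): truth gives 0; bid 15 gives 3 > 0. Violating.
Others bid (3, 3, 3, 18): truth gives 0; no alternative beats it.
Others bid (3, 3, 6, 18): truth gives 0; no alternative beats it.
(Checking all 256 profiles: 172 have a profitable deviation, 84 do not.)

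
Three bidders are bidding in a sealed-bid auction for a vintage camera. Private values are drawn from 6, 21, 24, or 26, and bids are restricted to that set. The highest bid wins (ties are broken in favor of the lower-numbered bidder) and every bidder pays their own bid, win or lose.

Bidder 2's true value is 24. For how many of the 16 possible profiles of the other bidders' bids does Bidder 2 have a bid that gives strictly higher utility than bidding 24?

Others bid (6, 6): truth gives 0; bid 21 gives 3 > 0. Violating.
Others bid (6, 21): truth gives 0; bid 21 gives 3 > 0. Violating.
Others bid (6, 26): truth gives -24; bid 26 gives -2 > -24. Violating.
Others bid (21, 26): truth gives -24; bid 26 gives -2 > -24. Violating.
Others bid (6, 24): truth gives 0; no alternative beats it.
Others bid (21, 6): truth gives 0; no alternative beats it.
(Checking all 16 profiles: 12 have a profitable deviation, 4 do not.)

12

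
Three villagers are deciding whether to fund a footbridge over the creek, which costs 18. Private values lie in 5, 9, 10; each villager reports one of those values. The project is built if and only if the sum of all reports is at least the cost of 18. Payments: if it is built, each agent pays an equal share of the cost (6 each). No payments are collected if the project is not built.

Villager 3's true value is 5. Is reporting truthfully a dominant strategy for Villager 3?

Yes

Check each profile of the others' reports and compare truth against every alternative report.
Others report (5, 5): truth gives 0, best alternative gives -1.
Others report (5, 9): truth gives -1, best alternative gives -1.
Others report (5, 10): truth gives -1, best alternative gives -1.
Others report (9, 5): truth gives -1, best alternative gives -1.
Others report (9, 9): truth gives -1, best alternative gives -1.
Others report (9, 10): truth gives -1, best alternative gives -1.
(Remaining 3 profiles checked similarly; truth is weakly best in each.)
In every case the truthful report is at least as good as any alternative, so it is a dominant strategy.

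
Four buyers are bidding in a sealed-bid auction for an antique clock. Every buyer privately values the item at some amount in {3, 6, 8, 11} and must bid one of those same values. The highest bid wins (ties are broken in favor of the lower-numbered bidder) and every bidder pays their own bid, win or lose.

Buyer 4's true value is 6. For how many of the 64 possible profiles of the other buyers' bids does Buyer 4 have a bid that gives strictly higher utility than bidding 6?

Others bid (3, 3, 6): truth gives -6; bid 8 gives -2 > -6. Violating.
Others bid (3, 3, 8): truth gives -6; bid 3 gives -3 > -6. Violating.
Others bid (3, 3, 11): truth gives -6; bid 3 gives -3 > -6. Violating.
Others bid (3, 6, 3): truth gives -6; bid 8 gives -2 > -6. Violating.
Others bid (3, 3, 3): truth gives 0; no alternative beats it.
(Checking all 64 profiles: 63 have a profitable deviation, 1 does not.)

63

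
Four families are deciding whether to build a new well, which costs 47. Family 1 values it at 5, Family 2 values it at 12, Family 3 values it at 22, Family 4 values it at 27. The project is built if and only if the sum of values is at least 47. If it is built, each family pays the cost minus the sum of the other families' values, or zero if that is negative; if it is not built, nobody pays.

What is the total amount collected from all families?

11

Total value 66 ≥ cost 47, so it is built.
Family 1: others sum to 61; max(0, 47 - 61) = 0.
Family 2: others sum to 54; max(0, 47 - 54) = 0.
Family 3: others sum to 44; max(0, 47 - 44) = 3.
Family 4: others sum to 39; max(0, 47 - 39) = 8.
Total collected = 0 + 0 + 3 + 8 = 11.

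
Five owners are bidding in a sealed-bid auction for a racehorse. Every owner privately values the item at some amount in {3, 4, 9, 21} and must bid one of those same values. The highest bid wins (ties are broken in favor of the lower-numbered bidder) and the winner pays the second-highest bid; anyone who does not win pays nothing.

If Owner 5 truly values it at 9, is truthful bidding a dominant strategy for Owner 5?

Yes

Check each profile of the others' bids and compare truth against every alternative bid.
Others bid (3, 3, 3, 3): truth gives 6, best alternative gives 6.
Others bid (3, 3, 3, 4): truth gives 5, best alternative gives 5.
Others bid (3, 3, 4, 3): truth gives 5, best alternative gives 5.
Others bid (3, 3, 4, 4): truth gives 5, best alternative gives 5.
Others bid (3, 4, 3, 3): truth gives 5, best alternative gives 5.
Others bid (3, 4, 3, 4): truth gives 5, best alternative gives 5.
(Remaining 250 profiles checked similarly; truth is weakly best in each.)
In every case the truthful bid is at least as good as any alternative, so it is a dominant strategy.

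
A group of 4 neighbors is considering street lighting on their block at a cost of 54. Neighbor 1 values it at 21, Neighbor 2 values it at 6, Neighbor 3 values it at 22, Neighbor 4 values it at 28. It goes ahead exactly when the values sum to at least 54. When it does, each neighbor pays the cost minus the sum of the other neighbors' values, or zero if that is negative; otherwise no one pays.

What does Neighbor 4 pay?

Total value 77 ≥ cost 54, so the project is built.
The other neighbors' values sum to 49.
Cost minus that sum is 54 - 49 = 5.

5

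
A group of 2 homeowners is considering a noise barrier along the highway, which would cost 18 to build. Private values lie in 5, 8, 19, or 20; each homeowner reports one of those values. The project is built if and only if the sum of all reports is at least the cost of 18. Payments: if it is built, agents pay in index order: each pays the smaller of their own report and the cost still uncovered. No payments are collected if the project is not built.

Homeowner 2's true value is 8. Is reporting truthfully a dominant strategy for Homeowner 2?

Yes

Check each profile of the others' reports and compare truth against every alternative report.
Others report (19): truth gives 8, best alternative gives 8.
Others report (20): truth gives 8, best alternative gives 8.
Others report (5): truth gives 0, best alternative gives 0.
Others report (8): truth gives 0, best alternative gives 0.
In every case the truthful report is at least as good as any alternative, so it is a dominant strategy.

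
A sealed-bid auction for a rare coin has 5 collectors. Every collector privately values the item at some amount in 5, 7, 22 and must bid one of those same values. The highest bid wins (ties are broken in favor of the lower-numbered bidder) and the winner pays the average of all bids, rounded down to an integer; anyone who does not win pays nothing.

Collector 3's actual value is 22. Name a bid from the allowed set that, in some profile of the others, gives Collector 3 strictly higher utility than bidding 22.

Suppose Collector 1 bids 5, Collector 2 bids 5, Collector 4 bids 5 and Collector 5 bids 5.
Bid 22: wins, pays 8, utility 22 - 8 = 14.
Bid 7: wins, pays 5, utility 22 - 5 = 17.
So bidding 7 beats truth here (17 > 14).

7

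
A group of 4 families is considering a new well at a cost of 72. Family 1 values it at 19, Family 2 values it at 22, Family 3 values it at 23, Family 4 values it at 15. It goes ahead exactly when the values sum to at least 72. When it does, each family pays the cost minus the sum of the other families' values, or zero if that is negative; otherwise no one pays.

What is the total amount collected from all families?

51

Total value 79 ≥ cost 72, so it is built.
Family 1: others sum to 60; max(0, 72 - 60) = 12.
Family 2: others sum to 57; max(0, 72 - 57) = 15.
Family 3: others sum to 56; max(0, 72 - 56) = 16.
Family 4: others sum to 64; max(0, 72 - 64) = 8.
Total collected = 12 + 15 + 16 + 8 = 51.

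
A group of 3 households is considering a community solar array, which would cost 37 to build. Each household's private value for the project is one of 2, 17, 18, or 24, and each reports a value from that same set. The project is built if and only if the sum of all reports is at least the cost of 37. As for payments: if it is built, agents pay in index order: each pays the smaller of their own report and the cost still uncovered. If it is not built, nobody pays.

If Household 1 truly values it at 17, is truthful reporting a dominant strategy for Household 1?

No

Consider the case where Household 2 reports 17 and Household 3 reports 18.
Truthful report 17: project built, pays 17, utility 17 - 17 = 0.
Report 2 instead: project built, pays 2, utility 17 - 2 = 15.
Since 15 > 0, reporting 2 is strictly better here, so truthful reporting is not dominant.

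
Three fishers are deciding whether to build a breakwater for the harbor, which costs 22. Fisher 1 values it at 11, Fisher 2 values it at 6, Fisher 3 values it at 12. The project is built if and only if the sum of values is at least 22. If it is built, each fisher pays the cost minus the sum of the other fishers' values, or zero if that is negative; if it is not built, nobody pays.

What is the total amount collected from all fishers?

Total value 29 ≥ cost 22, so it is built.
Fisher 1: others sum to 18; max(0, 22 - 18) = 4.
Fisher 2: others sum to 23; max(0, 22 - 23) = 0.
Fisher 3: others sum to 17; max(0, 22 - 17) = 5.
Total collected = 4 + 0 + 5 = 9.

9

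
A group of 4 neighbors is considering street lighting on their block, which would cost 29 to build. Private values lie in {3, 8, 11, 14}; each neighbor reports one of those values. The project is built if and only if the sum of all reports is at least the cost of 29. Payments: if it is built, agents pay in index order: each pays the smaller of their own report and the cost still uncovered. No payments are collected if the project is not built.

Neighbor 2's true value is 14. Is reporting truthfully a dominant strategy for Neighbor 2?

Consider the case where Neighbor 1 reports 3, Neighbor 3 reports 3 and Neighbor 4 reports 14.
Truthful report 14: project built, pays 14, utility 14 - 14 = 0.
Report 11 instead: project built, pays 11, utility 14 - 11 = 3.
Since 3 > 0, reporting 11 is strictly better here, so truthful reporting is not dominant.

No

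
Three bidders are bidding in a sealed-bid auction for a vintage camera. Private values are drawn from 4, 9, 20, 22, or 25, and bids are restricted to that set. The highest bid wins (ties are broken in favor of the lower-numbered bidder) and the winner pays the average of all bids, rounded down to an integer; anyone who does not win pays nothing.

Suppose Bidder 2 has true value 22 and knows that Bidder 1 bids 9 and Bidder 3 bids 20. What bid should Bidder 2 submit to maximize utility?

20

Bid 4: loses, pays 0, utility 0.
Bid 9: loses, pays 0, utility 0.
Bid 20: wins, pays 16, utility 22 - 16 = 6.
Bid 22: wins, pays 17, utility 22 - 17 = 5.
Bid 25: wins, pays 18, utility 22 - 18 = 4.
The best choice is 20 with utility 6.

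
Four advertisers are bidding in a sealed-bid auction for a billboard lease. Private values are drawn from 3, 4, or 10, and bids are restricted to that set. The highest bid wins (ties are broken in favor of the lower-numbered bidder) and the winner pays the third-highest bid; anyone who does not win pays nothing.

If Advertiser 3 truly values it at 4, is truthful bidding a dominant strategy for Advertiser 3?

Consider the case where Advertiser 1 bids 3, Advertiser 2 bids 3 and Advertiser 4 bids 10.
Truthful bid 4: loses, pays 0, utility 0.
Bid 10 instead: wins, pays 3, utility 4 - 3 = 1.
Since 1 > 0, bidding 10 is strictly better here, so truthful bidding is not dominant.

No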